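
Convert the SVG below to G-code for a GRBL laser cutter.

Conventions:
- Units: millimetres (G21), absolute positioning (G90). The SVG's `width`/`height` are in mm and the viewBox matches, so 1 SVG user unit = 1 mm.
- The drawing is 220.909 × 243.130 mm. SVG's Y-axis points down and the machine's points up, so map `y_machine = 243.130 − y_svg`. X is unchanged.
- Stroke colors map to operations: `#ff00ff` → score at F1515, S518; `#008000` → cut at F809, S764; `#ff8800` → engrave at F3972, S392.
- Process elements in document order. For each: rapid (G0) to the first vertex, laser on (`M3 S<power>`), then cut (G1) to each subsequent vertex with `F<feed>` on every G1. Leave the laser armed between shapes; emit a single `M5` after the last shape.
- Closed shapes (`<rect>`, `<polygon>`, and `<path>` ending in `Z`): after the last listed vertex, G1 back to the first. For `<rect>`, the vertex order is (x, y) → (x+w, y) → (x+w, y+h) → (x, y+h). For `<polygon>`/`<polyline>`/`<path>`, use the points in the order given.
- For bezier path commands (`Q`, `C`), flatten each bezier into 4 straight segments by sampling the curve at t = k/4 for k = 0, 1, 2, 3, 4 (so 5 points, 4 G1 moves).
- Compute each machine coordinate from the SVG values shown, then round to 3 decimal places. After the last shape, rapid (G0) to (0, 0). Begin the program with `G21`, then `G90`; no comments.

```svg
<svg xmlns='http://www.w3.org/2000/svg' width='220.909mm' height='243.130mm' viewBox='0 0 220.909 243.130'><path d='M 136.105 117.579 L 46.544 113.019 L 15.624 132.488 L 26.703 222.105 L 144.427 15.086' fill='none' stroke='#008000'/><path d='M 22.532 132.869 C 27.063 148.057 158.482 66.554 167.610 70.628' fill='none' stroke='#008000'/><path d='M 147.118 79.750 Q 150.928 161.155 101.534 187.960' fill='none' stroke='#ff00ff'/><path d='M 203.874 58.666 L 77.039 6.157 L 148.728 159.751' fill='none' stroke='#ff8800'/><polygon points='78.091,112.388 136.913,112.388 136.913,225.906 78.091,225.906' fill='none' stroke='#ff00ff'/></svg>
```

G21
G90
G0 X136.105 Y125.551
M3 S764
G1 X46.544 Y130.111 F809
G1 X15.624 Y110.642 F809
G1 X26.703 Y21.025 F809
G1 X144.427 Y228.044 F809
G0 X22.532 Y110.261
M3 S764
G1 X45.828 Y114.152 F809
G1 X93.347 Y137.214 F809
G1 X141.728 Y162.360 F809
G1 X167.610 Y172.502 F809
G0 X147.118 Y163.380
M3 S518
G1 X145.698 Y126.090 F1515
G1 X137.627 Y95.625 F1515
G1 X122.906 Y71.985 F1515
G1 X101.534 Y55.170 F1515
G0 X203.874 Y184.464
M3 S392
G1 X77.039 Y236.973 F3972
G1 X148.728 Y83.379 F3972
G0 X78.091 Y130.742
M3 S518
G1 X136.913 Y130.742 F1515
G1 X136.913 Y17.224 F1515
G1 X78.091 Y17.224 F1515
G1 X78.091 Y130.742 F1515
M5
G0 X0.000 Y0.000

Since the viewBox matches the mm dimensions, user units are millimetres directly. The only transform is the Y-flip y_m = 243.130 − y_svg.

Shape 1 is a open polyline drawn with `<path>`. Its stroke #008000 means cut at S764, F809. After flipping Y the toolpath is (136.105,125.551) → (46.544,130.111) → (15.624,110.642) → (26.703,21.025) → (144.427,228.044).

Shape 2 is a cubic bezier drawn with `<path>`. Its stroke #008000 means cut at S764, F809. After flipping Y the toolpath is (22.532,110.261) → (45.828,114.152) → (93.347,137.214) → (141.728,162.360) → (167.610,172.502).

Shape 3 is a quadratic bezier drawn with `<path>`. Its stroke #ff00ff means score at S518, F1515. After flipping Y the toolpath is (147.118,163.380) → (145.698,126.090) → (137.627,95.625) → (122.906,71.985) → (101.534,55.170).

Shape 4 is a open polyline drawn with `<path>`. Its stroke #ff8800 means engrave at S392, F3972. After flipping Y the toolpath is (203.874,184.464) → (77.039,236.973) → (148.728,83.379).

Shape 5 is a rectangle drawn with `<polygon>`. Its stroke #ff00ff means score at S518, F1515. After flipping Y the toolpath is (78.091,130.742) → (136.913,130.742) → (136.913,17.224) → (78.091,17.224) → (78.091,130.742), returning to the start.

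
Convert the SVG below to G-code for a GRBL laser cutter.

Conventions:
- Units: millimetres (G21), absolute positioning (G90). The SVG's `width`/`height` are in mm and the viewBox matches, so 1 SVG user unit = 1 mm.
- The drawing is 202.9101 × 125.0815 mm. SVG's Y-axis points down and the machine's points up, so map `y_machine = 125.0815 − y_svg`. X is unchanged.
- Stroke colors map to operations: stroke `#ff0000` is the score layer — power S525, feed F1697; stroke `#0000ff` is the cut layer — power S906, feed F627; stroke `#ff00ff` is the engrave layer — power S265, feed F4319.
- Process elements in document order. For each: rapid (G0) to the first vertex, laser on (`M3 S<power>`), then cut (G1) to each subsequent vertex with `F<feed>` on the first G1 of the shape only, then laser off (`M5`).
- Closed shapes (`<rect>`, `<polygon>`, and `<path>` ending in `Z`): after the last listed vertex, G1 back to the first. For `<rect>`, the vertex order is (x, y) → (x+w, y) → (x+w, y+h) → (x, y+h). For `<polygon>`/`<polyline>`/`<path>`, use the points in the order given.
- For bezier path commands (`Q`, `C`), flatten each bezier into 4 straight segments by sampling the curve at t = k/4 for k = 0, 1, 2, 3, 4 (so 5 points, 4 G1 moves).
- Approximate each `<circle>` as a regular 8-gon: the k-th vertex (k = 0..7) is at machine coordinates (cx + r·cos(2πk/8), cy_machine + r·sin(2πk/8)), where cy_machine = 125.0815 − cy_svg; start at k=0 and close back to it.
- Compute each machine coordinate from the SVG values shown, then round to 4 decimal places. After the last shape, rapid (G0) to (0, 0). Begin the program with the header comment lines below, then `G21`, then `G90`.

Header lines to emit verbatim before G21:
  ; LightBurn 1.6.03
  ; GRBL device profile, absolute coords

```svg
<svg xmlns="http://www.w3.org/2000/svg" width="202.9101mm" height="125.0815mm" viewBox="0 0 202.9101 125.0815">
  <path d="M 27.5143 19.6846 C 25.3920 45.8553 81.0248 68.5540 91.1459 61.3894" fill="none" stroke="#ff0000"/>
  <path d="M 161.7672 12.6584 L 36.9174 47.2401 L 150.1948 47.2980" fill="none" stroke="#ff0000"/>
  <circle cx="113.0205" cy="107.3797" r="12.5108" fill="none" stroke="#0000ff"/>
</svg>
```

; LightBurn 1.6.03
; GRBL device profile, absolute coords
G21
G90
G0 X27.5143 Y105.3969
M3 S525
G1 X35.1381 Y86.8322 F1697
G1 X54.7388 Y72.0438
G1 X76.6352 Y63.5057
G1 X91.1459 Y63.6921
M5
G0 X161.7672 Y112.4231
M3 S525
G1 X36.9174 Y77.8414 F1697
G1 X150.1948 Y77.7835
M5
G0 X125.5313 Y17.7018
M3 S906
G1 X121.8670 Y26.5483 F627
G1 X113.0205 Y30.2126
G1 X104.1740 Y26.5483
G1 X100.5097 Y17.7018
G1 X104.1740 Y8.8553
G1 X113.0205 Y5.1910
G1 X121.8670 Y8.8553
G1 X125.5313 Y17.7018
M5
G0 X0.0000 Y0.0000

1 u = 1 mm; y_m = 125.0815 − y.

[1] `<path>` cubic bezier, #ff0000→score S525 F1697: (27.5143,105.3969) → (35.1381,86.8322) → (54.7388,72.0438) → (76.6352,63.5057) → (91.1459,63.6921)

[2] `<path>` open polyline, #ff0000→score S525 F1697: (161.7672,112.4231) → (36.9174,77.8414) → (150.1948,77.7835)

[3] `<circle>` circle, #0000ff→cut S906 F627: (125.5313,17.7018) → (121.8670,26.5483) → (113.0205,30.2126) → (104.1740,26.5483) → (100.5097,17.7018) → (104.1740,8.8553) → (113.0205,5.1910) → (121.8670,8.8553) → (125.5313,17.7018) (closed)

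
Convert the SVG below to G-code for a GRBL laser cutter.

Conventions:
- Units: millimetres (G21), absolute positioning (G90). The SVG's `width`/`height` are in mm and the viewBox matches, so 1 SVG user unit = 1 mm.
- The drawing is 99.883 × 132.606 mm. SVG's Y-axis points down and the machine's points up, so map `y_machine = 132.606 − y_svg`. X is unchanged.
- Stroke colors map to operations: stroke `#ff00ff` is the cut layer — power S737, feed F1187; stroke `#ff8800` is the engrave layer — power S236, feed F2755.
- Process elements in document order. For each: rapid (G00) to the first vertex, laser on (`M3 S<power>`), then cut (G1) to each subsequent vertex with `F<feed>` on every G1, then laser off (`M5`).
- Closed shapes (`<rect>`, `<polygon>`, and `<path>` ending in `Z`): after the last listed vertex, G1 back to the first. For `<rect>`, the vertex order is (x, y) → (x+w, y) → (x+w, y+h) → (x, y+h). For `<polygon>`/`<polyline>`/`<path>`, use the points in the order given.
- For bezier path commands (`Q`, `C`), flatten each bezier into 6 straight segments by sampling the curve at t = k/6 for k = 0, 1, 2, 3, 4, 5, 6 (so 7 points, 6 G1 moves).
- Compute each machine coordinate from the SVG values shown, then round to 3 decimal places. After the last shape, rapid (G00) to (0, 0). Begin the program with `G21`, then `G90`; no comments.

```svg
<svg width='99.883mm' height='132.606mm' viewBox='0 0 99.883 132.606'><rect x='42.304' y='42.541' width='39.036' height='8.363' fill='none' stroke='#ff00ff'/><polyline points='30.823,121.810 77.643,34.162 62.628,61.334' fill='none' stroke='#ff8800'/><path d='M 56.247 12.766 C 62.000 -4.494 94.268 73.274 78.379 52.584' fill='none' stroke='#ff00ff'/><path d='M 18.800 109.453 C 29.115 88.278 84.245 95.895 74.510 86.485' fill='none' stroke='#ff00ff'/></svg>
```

G21
G90
G00 X42.304 Y90.065
M3 S737
G1 X81.340 Y90.065 F1187
G1 X81.340 Y81.702 F1187
G1 X42.304 Y81.702 F1187
G1 X42.304 Y90.065 F1187
M5
G00 X30.823 Y10.796
M3 S236
G1 X77.643 Y98.444 F2755
G1 X62.628 Y71.272 F2755
M5
G00 X56.247 Y119.840
M3 S737
G1 X60.987 Y121.447 F1187
G1 X68.073 Y112.590 F1187
G1 X75.429 Y98.645 F1187
G1 X80.981 Y84.985 F1187
G1 X82.656 Y76.986 F1187
G1 X78.379 Y80.022 F1187
M5
G00 X18.800 Y23.153
M3 S737
G1 X27.184 Y31.553 F1187
G1 X39.991 Y36.428 F1187
G1 X54.174 Y39.049 F1187
G1 X66.686 Y40.690 F1187
G1 X74.480 Y42.623 F1187
G1 X74.510 Y46.121 F1187
M5
G00 X0.000 Y0.000

viewBox `0 0 99.883 132.606` with mm width/height → 1 unit = 1 mm. Flip: y_m = 132.606 − y_svg.

**Shape 1** — `<rect>` rectangle, stroke `#ff00ff` → cut (S737, F1187). Machine vertices: (42.304,90.065) → (81.340,90.065) → (81.340,81.702) → (42.304,81.702) → (42.304,90.065). Closed: final G1 returns to the first vertex.

**Shape 2** — `<polyline>` open polyline, stroke `#ff8800` → engrave (S236, F2755). Machine vertices: (30.823,10.796) → (77.643,98.444) → (62.628,71.272). Open path.

**Shape 3** — `<path>` cubic bezier, stroke `#ff00ff` → cut (S737, F1187). Control points (SVG): P0=(56.247,12.766), P1=(62.000,-4.494), P2=(94.268,73.274), P3=(78.379,52.584); sampled at t=k/6. Machine vertices: (56.247,119.840) → (60.987,121.447) → (68.073,112.590) → (75.429,98.645) → (80.981,84.985) → (82.656,76.986) → (78.379,80.022). Open path.

**Shape 4** — `<path>` cubic bezier, stroke `#ff00ff` → cut (S737, F1187). Control points (SVG): P0=(18.800,109.453), P1=(29.115,88.278), P2=(84.245,95.895), P3=(74.510,86.485); sampled at t=k/6. Machine vertices: (18.800,23.153) → (27.184,31.553) → (39.991,36.428) → (54.174,39.049) → (66.686,40.690) → (74.480,42.623) → (74.510,46.121). Open path.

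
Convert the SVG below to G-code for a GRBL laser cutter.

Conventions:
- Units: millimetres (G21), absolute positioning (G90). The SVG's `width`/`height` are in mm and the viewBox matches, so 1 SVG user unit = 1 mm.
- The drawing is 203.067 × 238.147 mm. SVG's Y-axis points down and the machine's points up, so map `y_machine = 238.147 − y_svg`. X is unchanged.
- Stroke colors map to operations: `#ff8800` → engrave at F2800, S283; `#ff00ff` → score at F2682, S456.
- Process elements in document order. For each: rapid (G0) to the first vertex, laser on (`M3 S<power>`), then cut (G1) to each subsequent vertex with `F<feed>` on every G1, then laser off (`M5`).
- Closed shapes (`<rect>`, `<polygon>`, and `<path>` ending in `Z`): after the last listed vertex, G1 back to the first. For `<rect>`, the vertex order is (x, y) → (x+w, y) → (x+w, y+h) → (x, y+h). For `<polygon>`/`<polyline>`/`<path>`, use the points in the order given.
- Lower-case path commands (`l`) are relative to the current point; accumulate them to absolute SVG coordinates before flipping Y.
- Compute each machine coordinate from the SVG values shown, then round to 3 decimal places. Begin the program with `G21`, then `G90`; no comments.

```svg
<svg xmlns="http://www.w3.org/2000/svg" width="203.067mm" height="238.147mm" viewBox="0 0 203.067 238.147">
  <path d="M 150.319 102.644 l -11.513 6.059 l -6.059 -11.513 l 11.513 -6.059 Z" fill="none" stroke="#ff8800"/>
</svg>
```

G21
G90
G0 X150.319 Y135.503
M3 S283
G1 X138.806 Y129.444 F2800
G1 X132.747 Y140.957 F2800
G1 X144.260 Y147.016 F2800
G1 X150.319 Y135.503 F2800
M5

1 u = 1 mm; y_m = 238.147 − y.

[1] `<path>` regular polygon, #ff8800→engrave S283 F2800: (150.319,135.503) → (138.806,129.444) → (132.747,140.957) → (144.260,147.016) → (150.319,135.503) (closed)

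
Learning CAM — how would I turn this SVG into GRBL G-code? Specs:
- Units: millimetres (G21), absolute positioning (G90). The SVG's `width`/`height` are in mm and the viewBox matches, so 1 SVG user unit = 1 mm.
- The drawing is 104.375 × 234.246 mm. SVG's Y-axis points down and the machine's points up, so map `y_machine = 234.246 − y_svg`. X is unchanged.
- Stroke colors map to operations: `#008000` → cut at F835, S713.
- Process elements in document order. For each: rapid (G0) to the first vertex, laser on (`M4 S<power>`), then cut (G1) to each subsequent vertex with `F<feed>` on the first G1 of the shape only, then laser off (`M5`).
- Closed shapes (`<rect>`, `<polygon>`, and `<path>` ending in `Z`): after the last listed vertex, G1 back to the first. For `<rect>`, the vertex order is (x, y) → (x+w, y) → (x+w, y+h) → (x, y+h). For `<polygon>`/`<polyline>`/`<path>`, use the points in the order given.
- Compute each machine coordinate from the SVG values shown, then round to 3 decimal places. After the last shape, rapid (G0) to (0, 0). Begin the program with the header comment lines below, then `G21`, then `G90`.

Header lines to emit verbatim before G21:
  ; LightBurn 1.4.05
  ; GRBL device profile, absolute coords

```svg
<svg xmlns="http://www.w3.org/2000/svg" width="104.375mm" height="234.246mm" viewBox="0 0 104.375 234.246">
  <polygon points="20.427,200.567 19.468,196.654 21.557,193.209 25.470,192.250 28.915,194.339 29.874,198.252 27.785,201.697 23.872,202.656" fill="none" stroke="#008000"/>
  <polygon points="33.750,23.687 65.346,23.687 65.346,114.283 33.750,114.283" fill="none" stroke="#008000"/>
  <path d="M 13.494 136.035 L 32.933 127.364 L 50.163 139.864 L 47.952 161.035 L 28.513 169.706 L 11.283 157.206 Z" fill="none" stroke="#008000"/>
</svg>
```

; LightBurn 1.4.05
; GRBL device profile, absolute coords
G21
G90
G0 X20.427 Y33.679
M4 S713
G1 X19.468 Y37.592 F835
G1 X21.557 Y41.037
G1 X25.470 Y41.996
G1 X28.915 Y39.907
G1 X29.874 Y35.994
G1 X27.785 Y32.549
G1 X23.872 Y31.590
G1 X20.427 Y33.679
M5
G0 X33.750 Y210.559
M4 S713
G1 X65.346 Y210.559 F835
G1 X65.346 Y119.963
G1 X33.750 Y119.963
G1 X33.750 Y210.559
M5
G0 X13.494 Y98.211
M4 S713
G1 X32.933 Y106.882 F835
G1 X50.163 Y94.382
G1 X47.952 Y73.211
G1 X28.513 Y64.540
G1 X11.283 Y77.040
G1 X13.494 Y98.211
M5
G0 X0.000 Y0.000

1 u = 1 mm; y_m = 234.246 − y.

[1] `<polygon>` regular polygon, #008000→cut S713 F835: (20.427,33.679) → (19.468,37.592) → (21.557,41.037) → (25.470,41.996) → (28.915,39.907) → (29.874,35.994) → (27.785,32.549) → (23.872,31.590) → (20.427,33.679) (closed)

[2] `<polygon>` rectangle, #008000→cut S713 F835: (33.750,210.559) → (65.346,210.559) → (65.346,119.963) → (33.750,119.963) → (33.750,210.559) (closed)

[3] `<path>` regular polygon, #008000→cut S713 F835: (13.494,98.211) → (32.933,106.882) → (50.163,94.382) → (47.952,73.211) → (28.513,64.540) → (11.283,77.040) → (13.494,98.211) (closed)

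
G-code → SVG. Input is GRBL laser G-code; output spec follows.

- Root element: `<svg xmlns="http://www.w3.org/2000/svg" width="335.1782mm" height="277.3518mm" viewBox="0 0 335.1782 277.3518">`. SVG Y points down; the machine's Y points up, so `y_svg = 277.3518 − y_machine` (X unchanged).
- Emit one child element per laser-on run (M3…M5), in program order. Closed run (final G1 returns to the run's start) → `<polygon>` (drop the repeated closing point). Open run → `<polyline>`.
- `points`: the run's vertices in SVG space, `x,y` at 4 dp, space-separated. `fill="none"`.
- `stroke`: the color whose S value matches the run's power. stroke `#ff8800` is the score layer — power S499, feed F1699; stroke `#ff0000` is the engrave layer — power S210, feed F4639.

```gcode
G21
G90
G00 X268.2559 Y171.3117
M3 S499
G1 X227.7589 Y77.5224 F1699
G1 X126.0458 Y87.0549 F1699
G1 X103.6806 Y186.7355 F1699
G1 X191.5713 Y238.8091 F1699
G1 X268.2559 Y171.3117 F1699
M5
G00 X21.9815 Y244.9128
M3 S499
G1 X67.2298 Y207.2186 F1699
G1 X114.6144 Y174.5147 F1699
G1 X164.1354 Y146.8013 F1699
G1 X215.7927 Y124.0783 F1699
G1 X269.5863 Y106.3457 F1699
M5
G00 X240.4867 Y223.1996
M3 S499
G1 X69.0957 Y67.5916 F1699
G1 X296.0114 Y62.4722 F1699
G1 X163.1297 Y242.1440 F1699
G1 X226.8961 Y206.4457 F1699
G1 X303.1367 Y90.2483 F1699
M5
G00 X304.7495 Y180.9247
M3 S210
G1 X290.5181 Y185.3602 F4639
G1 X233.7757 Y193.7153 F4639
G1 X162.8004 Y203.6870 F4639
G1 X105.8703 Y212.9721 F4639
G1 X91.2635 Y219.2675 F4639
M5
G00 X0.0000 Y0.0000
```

Each laser-on run becomes one SVG element. Flip Y back into SVG space with y_svg = 277.3518 − y_machine.

Run 1: S499 ⇒ score layer `#ff8800`. The run returns to its start, so emit a `<polygon>` with points (Y-flipped): 268.2559,106.0401 227.7589,199.8294 126.0458,190.2969 103.6806,90.6163 191.5713,38.5427.

Run 2: S499 ⇒ score layer `#ff8800`. The run is open, so emit a `<polyline>` with points (Y-flipped): 21.9815,32.4390 67.2298,70.1332 114.6144,102.8371 164.1354,130.5505 215.7927,153.2735 269.5863,171.0061.

Run 3: S499 ⇒ score layer `#ff8800`. The run is open, so emit a `<polyline>` with points (Y-flipped): 240.4867,54.1522 69.0957,209.7602 296.0114,214.8796 163.1297,35.2078 226.8961,70.9061 303.1367,187.1035.

Run 4: S210 ⇒ engrave layer `#ff0000`. The run is open, so emit a `<polyline>` with points (Y-flipped): 304.7495,96.4271 290.5181,91.9916 233.7757,83.6365 162.8004,73.6648 105.8703,64.3797 91.2635,58.0843.

<svg xmlns="http://www.w3.org/2000/svg" width="335.1782mm" height="277.3518mm" viewBox="0 0 335.1782 277.3518">
  <polygon points="268.2559,106.0401 227.7589,199.8294 126.0458,190.2969 103.6806,90.6163 191.5713,38.5427" fill="none" stroke="#ff8800"/>
  <polyline points="21.9815,32.4390 67.2298,70.1332 114.6144,102.8371 164.1354,130.5505 215.7927,153.2735 269.5863,171.0061" fill="none" stroke="#ff8800"/>
  <polyline points="240.4867,54.1522 69.0957,209.7602 296.0114,214.8796 163.1297,35.2078 226.8961,70.9061 303.1367,187.1035" fill="none" stroke="#ff8800"/>
  <polyline points="304.7495,96.4271 290.5181,91.9916 233.7757,83.6365 162.8004,73.6648 105.8703,64.3797 91.2635,58.0843" fill="none" stroke="#ff0000"/>
</svg>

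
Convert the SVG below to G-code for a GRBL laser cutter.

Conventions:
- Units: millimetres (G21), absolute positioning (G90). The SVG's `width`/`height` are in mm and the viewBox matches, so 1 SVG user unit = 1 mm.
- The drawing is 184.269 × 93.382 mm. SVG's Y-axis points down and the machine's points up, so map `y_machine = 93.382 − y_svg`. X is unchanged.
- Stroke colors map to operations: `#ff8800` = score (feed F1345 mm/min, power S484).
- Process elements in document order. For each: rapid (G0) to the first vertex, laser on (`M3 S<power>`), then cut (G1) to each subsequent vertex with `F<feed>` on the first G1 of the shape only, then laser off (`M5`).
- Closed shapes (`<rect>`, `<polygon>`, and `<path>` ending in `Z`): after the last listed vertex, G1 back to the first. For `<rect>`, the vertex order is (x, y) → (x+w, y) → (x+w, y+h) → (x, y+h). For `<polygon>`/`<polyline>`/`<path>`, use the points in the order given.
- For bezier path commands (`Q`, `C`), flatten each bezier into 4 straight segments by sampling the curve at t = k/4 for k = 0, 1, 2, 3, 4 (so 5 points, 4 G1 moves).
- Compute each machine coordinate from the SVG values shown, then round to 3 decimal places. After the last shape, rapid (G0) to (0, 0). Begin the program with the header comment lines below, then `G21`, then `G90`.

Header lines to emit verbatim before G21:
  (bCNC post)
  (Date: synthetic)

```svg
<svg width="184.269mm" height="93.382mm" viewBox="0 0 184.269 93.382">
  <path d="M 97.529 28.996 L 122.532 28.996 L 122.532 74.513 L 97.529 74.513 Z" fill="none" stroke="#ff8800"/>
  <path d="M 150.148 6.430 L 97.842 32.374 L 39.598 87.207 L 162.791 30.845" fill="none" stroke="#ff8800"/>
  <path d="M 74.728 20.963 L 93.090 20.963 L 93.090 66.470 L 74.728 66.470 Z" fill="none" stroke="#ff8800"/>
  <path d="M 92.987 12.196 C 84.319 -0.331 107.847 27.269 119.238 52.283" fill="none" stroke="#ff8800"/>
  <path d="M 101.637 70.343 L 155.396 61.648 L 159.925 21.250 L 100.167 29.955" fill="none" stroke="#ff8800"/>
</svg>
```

(bCNC post)
(Date: synthetic)
G21
G90
G0 X97.529 Y64.386
M3 S484
G1 X122.532 Y64.386 F1345
G1 X122.532 Y18.869
G1 X97.529 Y18.869
G1 X97.529 Y64.386
M5
G0 X150.148 Y86.952
M3 S484
G1 X97.842 Y61.008 F1345
G1 X39.598 Y6.175
G1 X162.791 Y62.537
M5
G0 X74.728 Y72.419
M3 S484
G1 X93.090 Y72.419 F1345
G1 X93.090 Y26.912
G1 X74.728 Y26.912
G1 X74.728 Y72.419
M5
G0 X92.987 Y81.186
M3 S484
G1 X91.830 Y83.725 F1345
G1 X98.590 Y75.220
G1 X109.112 Y59.677
G1 X119.238 Y41.099
M5
G0 X101.637 Y23.039
M3 S484
G1 X155.396 Y31.734 F1345
G1 X159.925 Y72.132
G1 X100.167 Y63.427
M5
G0 X0.000 Y0.000

Since the viewBox matches the mm dimensions, user units are millimetres directly. The only transform is the Y-flip y_m = 93.382 − y_svg.

Shape 1 is a rectangle drawn with `<path>`. Its stroke #ff8800 means score at S484, F1345. After flipping Y the toolpath is (97.529,64.386) → (122.532,64.386) → (122.532,18.869) → (97.529,18.869) → (97.529,64.386), returning to the start.

Shape 2 is a open polyline drawn with `<path>`. Its stroke #ff8800 means score at S484, F1345. After flipping Y the toolpath is (150.148,86.952) → (97.842,61.008) → (39.598,6.175) → (162.791,62.537).

Shape 3 is a rectangle drawn with `<path>`. Its stroke #ff8800 means score at S484, F1345. After flipping Y the toolpath is (74.728,72.419) → (93.090,72.419) → (93.090,26.912) → (74.728,26.912) → (74.728,72.419), returning to the start.

Shape 4 is a cubic bezier drawn with `<path>`. Its stroke #ff8800 means score at S484, F1345. After flipping Y the toolpath is (92.987,81.186) → (91.830,83.725) → (98.590,75.220) → (109.112,59.677) → (119.238,41.099).

Shape 5 is a open polyline drawn with `<path>`. Its stroke #ff8800 means score at S484, F1345. After flipping Y the toolpath is (101.637,23.039) → (155.396,31.734) → (159.925,72.132) → (100.167,63.427).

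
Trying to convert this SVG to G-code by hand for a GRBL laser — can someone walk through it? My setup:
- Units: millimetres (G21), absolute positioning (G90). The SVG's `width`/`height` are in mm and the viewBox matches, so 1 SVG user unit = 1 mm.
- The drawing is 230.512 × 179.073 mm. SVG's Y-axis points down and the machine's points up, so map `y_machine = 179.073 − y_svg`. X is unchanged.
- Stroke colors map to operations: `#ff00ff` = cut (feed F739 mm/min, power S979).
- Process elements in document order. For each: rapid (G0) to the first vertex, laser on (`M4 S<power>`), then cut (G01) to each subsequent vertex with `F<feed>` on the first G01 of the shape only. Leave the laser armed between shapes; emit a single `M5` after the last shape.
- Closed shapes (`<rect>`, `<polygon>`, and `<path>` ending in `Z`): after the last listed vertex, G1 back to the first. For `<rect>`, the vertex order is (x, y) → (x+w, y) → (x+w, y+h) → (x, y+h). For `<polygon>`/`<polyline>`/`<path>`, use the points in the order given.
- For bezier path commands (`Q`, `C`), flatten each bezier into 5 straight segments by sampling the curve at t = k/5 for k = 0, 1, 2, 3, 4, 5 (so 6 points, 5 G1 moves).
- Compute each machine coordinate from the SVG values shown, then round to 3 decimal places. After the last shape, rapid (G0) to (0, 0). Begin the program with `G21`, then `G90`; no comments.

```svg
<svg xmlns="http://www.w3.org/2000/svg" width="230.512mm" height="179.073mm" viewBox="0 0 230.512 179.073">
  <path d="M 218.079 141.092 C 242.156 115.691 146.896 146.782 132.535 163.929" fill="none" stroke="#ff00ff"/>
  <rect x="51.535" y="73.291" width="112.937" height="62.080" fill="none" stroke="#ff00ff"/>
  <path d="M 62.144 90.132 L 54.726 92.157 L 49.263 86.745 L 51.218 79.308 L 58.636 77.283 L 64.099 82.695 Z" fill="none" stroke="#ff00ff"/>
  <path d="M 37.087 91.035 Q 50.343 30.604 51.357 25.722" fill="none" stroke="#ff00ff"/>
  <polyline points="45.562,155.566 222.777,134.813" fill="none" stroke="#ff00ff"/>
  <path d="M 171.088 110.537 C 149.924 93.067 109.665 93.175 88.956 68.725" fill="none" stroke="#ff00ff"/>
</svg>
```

G21
G90
G0 X218.079 Y37.981
M4 S979
G01 X219.807 Y47.006 F739
G01 X202.505 Y45.854
G01 X175.785 Y37.906
G01 X149.258 Y26.542
G01 X132.535 Y15.144
G0 X51.535 Y105.782
M4 S979
G01 X164.472 Y105.782 F739
G01 X164.472 Y43.702
G01 X51.535 Y43.702
G01 X51.535 Y105.782
G0 X62.144 Y88.941
M4 S979
G01 X54.726 Y86.916 F739
G01 X49.263 Y92.328
G01 X51.218 Y99.765
G01 X58.636 Y101.790
G01 X64.099 Y96.378
G01 X62.144 Y88.941
G0 X37.087 Y88.038
M4 S979
G01 X41.900 Y109.988 F739
G01 X45.733 Y127.495
G01 X48.587 Y140.558
G01 X50.462 Y149.176
G01 X51.357 Y153.351
G0 X45.562 Y23.507
M4 S979
G01 X222.777 Y44.260 F739
G0 X171.088 Y68.536
M4 S979
G01 X156.407 Y77.246 F739
G01 X138.999 Y83.759
G01 X120.718 Y90.099
G01 X103.418 Y98.288
G01 X88.956 Y110.348
M5
G0 X0.000 Y0.000

1 u = 1 mm; y_m = 179.073 − y.

[1] `<path>` cubic bezier, #ff00ff→cut S979 F739: (218.079,37.981) → (219.807,47.006) → (202.505,45.854) → (175.785,37.906) → (149.258,26.542) → (132.535,15.144)

[2] `<rect>` rectangle, #ff00ff→cut S979 F739: (51.535,105.782) → (164.472,105.782) → (164.472,43.702) → (51.535,43.702) → (51.535,105.782) (closed)

[3] `<path>` regular polygon, #ff00ff→cut S979 F739: (62.144,88.941) → (54.726,86.916) → (49.263,92.328) → (51.218,99.765) → (58.636,101.790) → (64.099,96.378) → (62.144,88.941) (closed)

[4] `<path>` quadratic bezier, #ff00ff→cut S979 F739: (37.087,88.038) → (41.900,109.988) → (45.733,127.495) → (48.587,140.558) → (50.462,149.176) → (51.357,153.351)

[5] `<polyline>` line segment, #ff00ff→cut S979 F739: (45.562,23.507) → (222.777,44.260)

[6] `<path>` cubic bezier, #ff00ff→cut S979 F739: (171.088,68.536) → (156.407,77.246) → (138.999,83.759) → (120.718,90.099) → (103.418,98.288) → (88.956,110.348)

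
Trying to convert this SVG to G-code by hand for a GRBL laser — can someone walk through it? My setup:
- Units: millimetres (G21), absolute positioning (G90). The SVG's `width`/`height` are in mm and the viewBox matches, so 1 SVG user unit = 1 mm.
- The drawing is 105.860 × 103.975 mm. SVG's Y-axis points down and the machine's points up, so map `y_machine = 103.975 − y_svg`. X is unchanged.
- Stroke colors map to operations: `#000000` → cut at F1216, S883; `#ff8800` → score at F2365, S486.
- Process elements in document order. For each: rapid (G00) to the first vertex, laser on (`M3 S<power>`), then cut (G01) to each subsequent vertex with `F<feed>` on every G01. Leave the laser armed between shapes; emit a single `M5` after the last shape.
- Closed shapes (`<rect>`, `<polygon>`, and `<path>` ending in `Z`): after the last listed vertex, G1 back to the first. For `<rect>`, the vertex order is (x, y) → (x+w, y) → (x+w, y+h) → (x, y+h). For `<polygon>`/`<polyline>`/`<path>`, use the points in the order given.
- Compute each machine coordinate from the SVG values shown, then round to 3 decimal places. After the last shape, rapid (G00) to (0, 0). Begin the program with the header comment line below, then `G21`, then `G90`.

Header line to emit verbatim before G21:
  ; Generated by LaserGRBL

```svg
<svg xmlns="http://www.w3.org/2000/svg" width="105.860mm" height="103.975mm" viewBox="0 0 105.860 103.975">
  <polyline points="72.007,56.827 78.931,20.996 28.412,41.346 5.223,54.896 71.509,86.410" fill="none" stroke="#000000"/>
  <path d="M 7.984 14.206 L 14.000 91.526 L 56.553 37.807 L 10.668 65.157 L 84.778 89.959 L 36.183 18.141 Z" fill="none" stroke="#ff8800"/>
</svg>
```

; Generated by LaserGRBL
G21
G90
G00 X72.007 Y47.148
M3 S883
G01 X78.931 Y82.979 F1216
G01 X28.412 Y62.629 F1216
G01 X5.223 Y49.079 F1216
G01 X71.509 Y17.565 F1216
G00 X7.984 Y89.769
M3 S486
G01 X14.000 Y12.449 F2365
G01 X56.553 Y66.168 F2365
G01 X10.668 Y38.818 F2365
G01 X84.778 Y14.016 F2365
G01 X36.183 Y85.834 F2365
G01 X7.984 Y89.769 F2365
M5
G00 X0.000 Y0.000

Since the viewBox matches the mm dimensions, user units are millimetres directly. The only transform is the Y-flip y_m = 103.975 − y_svg.

Shape 1 is a open polyline drawn with `<polyline>`. Its stroke #000000 means cut at S883, F1216. After flipping Y the toolpath is (72.007,47.148) → (78.931,82.979) → (28.412,62.629) → (5.223,49.079) → (71.509,17.565).

Shape 2 is a closed polygon drawn with `<path>`. Its stroke #ff8800 means score at S486, F2365. After flipping Y the toolpath is (7.984,89.769) → (14.000,12.449) → (56.553,66.168) → (10.668,38.818) → (84.778,14.016) → (36.183,85.834) → (7.984,89.769), returning to the start.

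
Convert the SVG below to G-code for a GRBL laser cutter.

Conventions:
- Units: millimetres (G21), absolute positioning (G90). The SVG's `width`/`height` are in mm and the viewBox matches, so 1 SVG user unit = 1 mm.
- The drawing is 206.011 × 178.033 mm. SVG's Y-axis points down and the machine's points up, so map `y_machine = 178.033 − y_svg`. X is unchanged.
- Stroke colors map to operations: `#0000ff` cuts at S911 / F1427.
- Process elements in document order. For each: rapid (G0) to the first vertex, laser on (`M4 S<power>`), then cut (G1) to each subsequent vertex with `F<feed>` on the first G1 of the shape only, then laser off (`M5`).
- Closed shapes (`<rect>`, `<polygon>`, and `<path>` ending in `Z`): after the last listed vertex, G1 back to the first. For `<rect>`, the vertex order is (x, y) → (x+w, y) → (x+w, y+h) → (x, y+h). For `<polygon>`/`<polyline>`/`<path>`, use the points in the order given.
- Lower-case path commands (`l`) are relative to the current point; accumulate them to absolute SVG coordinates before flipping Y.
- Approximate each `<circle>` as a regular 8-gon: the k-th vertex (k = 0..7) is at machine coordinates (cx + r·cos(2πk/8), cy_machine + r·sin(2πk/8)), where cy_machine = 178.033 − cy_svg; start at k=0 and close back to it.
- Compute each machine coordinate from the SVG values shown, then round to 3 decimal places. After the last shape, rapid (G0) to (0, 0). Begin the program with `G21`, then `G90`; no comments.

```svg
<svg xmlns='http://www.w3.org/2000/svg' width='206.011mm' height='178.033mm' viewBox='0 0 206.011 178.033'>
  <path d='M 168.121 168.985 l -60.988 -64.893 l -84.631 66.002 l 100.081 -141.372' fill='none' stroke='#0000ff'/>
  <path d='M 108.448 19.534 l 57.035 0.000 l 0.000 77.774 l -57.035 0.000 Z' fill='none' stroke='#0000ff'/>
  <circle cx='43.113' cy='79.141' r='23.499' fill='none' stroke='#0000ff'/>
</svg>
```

Since the viewBox matches the mm dimensions, user units are millimetres directly. The only transform is the Y-flip y_m = 178.033 − y_svg.

Shape 1 is a open polyline drawn with `<path>`. Its stroke #0000ff means cut at S911, F1427. After flipping Y the toolpath is (168.121,9.048) → (107.133,73.941) → (22.502,7.939) → (122.583,149.311).

Shape 2 is a rectangle drawn with `<path>`. Its stroke #0000ff means cut at S911, F1427. After flipping Y the toolpath is (108.448,158.499) → (165.483,158.499) → (165.483,80.725) → (108.448,80.725) → (108.448,158.499), returning to the start.

Shape 3 is a circle drawn with `<circle>`. Its stroke #0000ff means cut at S911, F1427. After flipping Y the toolpath is (66.612,98.892) → (59.729,115.508) → (43.113,122.391) → (26.497,115.508) → (19.614,98.892) → (26.497,82.276) → (43.113,75.393) → (59.729,82.276) → (66.612,98.892), returning to the start.

G21
G90
G0 X168.121 Y9.048
M4 S911
G1 X107.133 Y73.941 F1427
G1 X22.502 Y7.939
G1 X122.583 Y149.311
M5
G0 X108.448 Y158.499
M4 S911
G1 X165.483 Y158.499 F1427
G1 X165.483 Y80.725
G1 X108.448 Y80.725
G1 X108.448 Y158.499
M5
G0 X66.612 Y98.892
M4 S911
G1 X59.729 Y115.508 F1427
G1 X43.113 Y122.391
G1 X26.497 Y115.508
G1 X19.614 Y98.892
G1 X26.497 Y82.276
G1 X43.113 Y75.393
G1 X59.729 Y82.276
G1 X66.612 Y98.892
M5
G0 X0.000 Y0.000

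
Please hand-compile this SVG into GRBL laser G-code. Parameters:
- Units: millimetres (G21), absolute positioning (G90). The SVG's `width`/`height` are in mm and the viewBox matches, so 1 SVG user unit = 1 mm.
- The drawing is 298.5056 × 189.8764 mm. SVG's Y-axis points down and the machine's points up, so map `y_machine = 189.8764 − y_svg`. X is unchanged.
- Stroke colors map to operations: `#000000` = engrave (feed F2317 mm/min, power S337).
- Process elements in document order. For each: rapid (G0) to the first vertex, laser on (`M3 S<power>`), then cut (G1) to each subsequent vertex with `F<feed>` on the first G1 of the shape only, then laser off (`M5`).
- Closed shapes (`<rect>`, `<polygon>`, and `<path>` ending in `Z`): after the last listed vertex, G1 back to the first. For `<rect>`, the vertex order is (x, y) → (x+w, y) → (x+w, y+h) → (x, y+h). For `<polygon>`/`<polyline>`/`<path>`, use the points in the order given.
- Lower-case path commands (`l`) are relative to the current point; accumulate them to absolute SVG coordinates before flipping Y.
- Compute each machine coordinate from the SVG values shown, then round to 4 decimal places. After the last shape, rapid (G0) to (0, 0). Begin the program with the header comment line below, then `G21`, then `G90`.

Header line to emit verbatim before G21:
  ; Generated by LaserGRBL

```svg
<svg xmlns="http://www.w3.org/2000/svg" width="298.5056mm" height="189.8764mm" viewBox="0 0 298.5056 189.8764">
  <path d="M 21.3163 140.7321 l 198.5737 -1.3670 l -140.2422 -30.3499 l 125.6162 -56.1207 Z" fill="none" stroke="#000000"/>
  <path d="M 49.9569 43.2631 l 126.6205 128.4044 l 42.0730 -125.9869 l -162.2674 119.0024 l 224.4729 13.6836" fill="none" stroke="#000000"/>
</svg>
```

viewBox `0 0 298.5056 189.8764` with mm width/height → 1 unit = 1 mm. Flip: y_m = 189.8764 − y_svg.

**Shape 1** — `<path>` closed polygon, stroke `#000000` → engrave (S337, F2317). Machine vertices: (21.3163,49.1443) → (219.8900,50.5113) → (79.6478,80.8612) → (205.2640,136.9819) → (21.3163,49.1443). Closed: final G1 returns to the first vertex.

**Shape 2** — `<path>` open polyline, stroke `#000000` → engrave (S337, F2317). Machine vertices: (49.9569,146.6133) → (176.5774,18.2089) → (218.6504,144.1958) → (56.3830,25.1934) → (280.8559,11.5098). Open path.

; Generated by LaserGRBL
G21
G90
G0 X21.3163 Y49.1443
M3 S337
G1 X219.8900 Y50.5113 F2317
G1 X79.6478 Y80.8612
G1 X205.2640 Y136.9819
G1 X21.3163 Y49.1443
M5
G0 X49.9569 Y146.6133
M3 S337
G1 X176.5774 Y18.2089 F2317
G1 X218.6504 Y144.1958
G1 X56.3830 Y25.1934
G1 X280.8559 Y11.5098
M5
G0 X0.0000 Y0.0000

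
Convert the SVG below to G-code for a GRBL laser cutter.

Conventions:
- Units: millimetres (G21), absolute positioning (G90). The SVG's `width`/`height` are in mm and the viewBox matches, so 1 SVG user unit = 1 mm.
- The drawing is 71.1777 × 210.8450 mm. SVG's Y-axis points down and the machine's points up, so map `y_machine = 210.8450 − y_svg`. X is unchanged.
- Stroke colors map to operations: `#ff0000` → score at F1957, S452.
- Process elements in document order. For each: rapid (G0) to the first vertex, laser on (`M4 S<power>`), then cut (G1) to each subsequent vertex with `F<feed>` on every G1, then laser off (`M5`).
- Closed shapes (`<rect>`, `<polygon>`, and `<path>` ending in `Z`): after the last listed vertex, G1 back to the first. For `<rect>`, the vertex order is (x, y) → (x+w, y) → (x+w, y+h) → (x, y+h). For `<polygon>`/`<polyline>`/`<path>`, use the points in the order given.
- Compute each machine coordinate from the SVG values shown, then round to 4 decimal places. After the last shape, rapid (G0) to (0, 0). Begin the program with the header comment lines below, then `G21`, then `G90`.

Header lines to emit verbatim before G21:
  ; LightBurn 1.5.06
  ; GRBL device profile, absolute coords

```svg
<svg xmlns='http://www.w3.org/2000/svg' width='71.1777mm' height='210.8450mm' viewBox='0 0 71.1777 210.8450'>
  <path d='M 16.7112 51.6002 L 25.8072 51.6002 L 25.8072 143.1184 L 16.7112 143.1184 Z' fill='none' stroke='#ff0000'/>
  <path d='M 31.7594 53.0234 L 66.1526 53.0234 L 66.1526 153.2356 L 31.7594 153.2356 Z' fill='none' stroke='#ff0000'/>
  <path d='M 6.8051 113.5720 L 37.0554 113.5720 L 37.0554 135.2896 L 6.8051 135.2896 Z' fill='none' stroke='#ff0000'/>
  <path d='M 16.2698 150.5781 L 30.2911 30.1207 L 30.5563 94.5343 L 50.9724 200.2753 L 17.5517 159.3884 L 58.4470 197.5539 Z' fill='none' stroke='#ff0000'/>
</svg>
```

viewBox `0 0 71.1777 210.8450` with mm width/height → 1 unit = 1 mm. Flip: y_m = 210.8450 − y_svg.

**Shape 1** — `<path>` rectangle, stroke `#ff0000` → score (S452, F1957). Machine vertices: (16.7112,159.2448) → (25.8072,159.2448) → (25.8072,67.7266) → (16.7112,67.7266) → (16.7112,159.2448). Closed: final G1 returns to the first vertex.

**Shape 2** — `<path>` rectangle, stroke `#ff0000` → score (S452, F1957). Machine vertices: (31.7594,157.8216) → (66.1526,157.8216) → (66.1526,57.6094) → (31.7594,57.6094) → (31.7594,157.8216). Closed: final G1 returns to the first vertex.

**Shape 3** — `<path>` rectangle, stroke `#ff0000` → score (S452, F1957). Machine vertices: (6.8051,97.2730) → (37.0554,97.2730) → (37.0554,75.5554) → (6.8051,75.5554) → (6.8051,97.2730). Closed: final G1 returns to the first vertex.

**Shape 4** — `<path>` closed polygon, stroke `#ff0000` → score (S452, F1957). Machine vertices: (16.2698,60.2669) → (30.2911,180.7243) → (30.5563,116.3107) → (50.9724,10.5697) → (17.5517,51.4566) → (58.4470,13.2911) → (16.2698,60.2669). Closed: final G1 returns to the first vertex.

; LightBurn 1.5.06
; GRBL device profile, absolute coords
G21
G90
G0 X16.7112 Y159.2448
M4 S452
G1 X25.8072 Y159.2448 F1957
G1 X25.8072 Y67.7266 F1957
G1 X16.7112 Y67.7266 F1957
G1 X16.7112 Y159.2448 F1957
M5
G0 X31.7594 Y157.8216
M4 S452
G1 X66.1526 Y157.8216 F1957
G1 X66.1526 Y57.6094 F1957
G1 X31.7594 Y57.6094 F1957
G1 X31.7594 Y157.8216 F1957
M5
G0 X6.8051 Y97.2730
M4 S452
G1 X37.0554 Y97.2730 F1957
G1 X37.0554 Y75.5554 F1957
G1 X6.8051 Y75.5554 F1957
G1 X6.8051 Y97.2730 F1957
M5
G0 X16.2698 Y60.2669
M4 S452
G1 X30.2911 Y180.7243 F1957
G1 X30.5563 Y116.3107 F1957
G1 X50.9724 Y10.5697 F1957
G1 X17.5517 Y51.4566 F1957
G1 X58.4470 Y13.2911 F1957
G1 X16.2698 Y60.2669 F1957
M5
G0 X0.0000 Y0.0000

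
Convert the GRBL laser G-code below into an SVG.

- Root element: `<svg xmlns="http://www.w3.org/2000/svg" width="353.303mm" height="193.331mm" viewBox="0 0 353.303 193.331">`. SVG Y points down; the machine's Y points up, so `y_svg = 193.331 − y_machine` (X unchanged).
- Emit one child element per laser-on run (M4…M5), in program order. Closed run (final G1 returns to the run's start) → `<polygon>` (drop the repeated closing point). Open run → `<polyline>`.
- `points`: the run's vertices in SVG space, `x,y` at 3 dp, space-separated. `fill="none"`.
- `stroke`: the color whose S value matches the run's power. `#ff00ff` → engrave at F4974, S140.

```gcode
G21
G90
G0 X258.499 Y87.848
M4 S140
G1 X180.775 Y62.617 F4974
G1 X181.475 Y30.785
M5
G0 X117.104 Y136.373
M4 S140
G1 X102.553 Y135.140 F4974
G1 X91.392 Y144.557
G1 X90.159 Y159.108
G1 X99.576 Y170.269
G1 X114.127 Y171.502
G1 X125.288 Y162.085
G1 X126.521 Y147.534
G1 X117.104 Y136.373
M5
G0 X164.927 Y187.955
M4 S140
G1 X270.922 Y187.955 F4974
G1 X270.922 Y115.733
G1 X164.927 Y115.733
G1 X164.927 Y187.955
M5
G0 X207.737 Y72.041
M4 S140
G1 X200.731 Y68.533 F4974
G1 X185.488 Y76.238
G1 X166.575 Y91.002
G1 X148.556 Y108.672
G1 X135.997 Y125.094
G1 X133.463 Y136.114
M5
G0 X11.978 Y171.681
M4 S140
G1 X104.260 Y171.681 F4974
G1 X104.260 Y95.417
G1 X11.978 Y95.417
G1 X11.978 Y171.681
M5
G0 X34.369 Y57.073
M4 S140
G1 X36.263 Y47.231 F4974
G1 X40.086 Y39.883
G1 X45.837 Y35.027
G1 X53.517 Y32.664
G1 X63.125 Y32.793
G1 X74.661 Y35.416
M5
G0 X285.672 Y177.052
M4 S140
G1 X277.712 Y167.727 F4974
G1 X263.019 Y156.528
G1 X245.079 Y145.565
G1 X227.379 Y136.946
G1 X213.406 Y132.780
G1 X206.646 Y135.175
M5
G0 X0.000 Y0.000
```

Each laser-on run becomes one SVG element. Flip Y back into SVG space with y_svg = 193.331 − y_machine. Every run uses S140, so all elements get stroke `#ff00ff` (engrave).

Run 1: The run is open, so emit a `<polyline>` with points (Y-flipped): 258.499,105.483 180.775,130.714 181.475,162.546.

Run 2: The run returns to its start, so emit a `<polygon>` with points (Y-flipped): 117.104,56.958 102.553,58.191 91.392,48.774 90.159,34.223 99.576,23.062 114.127,21.829 125.288,31.246 126.521,45.797.

Run 3: The run returns to its start, so emit a `<polygon>` with points (Y-flipped): 164.927,5.376 270.922,5.376 270.922,77.598 164.927,77.598.

Run 4: The run is open, so emit a `<polyline>` with points (Y-flipped): 207.737,121.290 200.731,124.798 185.488,117.093 166.575,102.329 148.556,84.659 135.997,68.237 133.463,57.217.

Run 5: The run returns to its start, so emit a `<polygon>` with points (Y-flipped): 11.978,21.650 104.260,21.650 104.260,97.914 11.978,97.914.

Run 6: The run is open, so emit a `<polyline>` with points (Y-flipped): 34.369,136.258 36.263,146.100 40.086,153.448 45.837,158.304 53.517,160.667 63.125,160.538 74.661,157.915.

Run 7: The run is open, so emit a `<polyline>` with points (Y-flipped): 285.672,16.279 277.712,25.604 263.019,36.803 245.079,47.766 227.379,56.385 213.406,60.551 206.646,58.156.

<svg xmlns="http://www.w3.org/2000/svg" width="353.303mm" height="193.331mm" viewBox="0 0 353.303 193.331">
  <polyline points="258.499,105.483 180.775,130.714 181.475,162.546" fill="none" stroke="#ff00ff"/>
  <polygon points="117.104,56.958 102.553,58.191 91.392,48.774 90.159,34.223 99.576,23.062 114.127,21.829 125.288,31.246 126.521,45.797" fill="none" stroke="#ff00ff"/>
  <polygon points="164.927,5.376 270.922,5.376 270.922,77.598 164.927,77.598" fill="none" stroke="#ff00ff"/>
  <polyline points="207.737,121.290 200.731,124.798 185.488,117.093 166.575,102.329 148.556,84.659 135.997,68.237 133.463,57.217" fill="none" stroke="#ff00ff"/>
  <polygon points="11.978,21.650 104.260,21.650 104.260,97.914 11.978,97.914" fill="none" stroke="#ff00ff"/>
  <polyline points="34.369,136.258 36.263,146.100 40.086,153.448 45.837,158.304 53.517,160.667 63.125,160.538 74.661,157.915" fill="none" stroke="#ff00ff"/>
  <polyline points="285.672,16.279 277.712,25.604 263.019,36.803 245.079,47.766 227.379,56.385 213.406,60.551 206.646,58.156" fill="none" stroke="#ff00ff"/>
</svg>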